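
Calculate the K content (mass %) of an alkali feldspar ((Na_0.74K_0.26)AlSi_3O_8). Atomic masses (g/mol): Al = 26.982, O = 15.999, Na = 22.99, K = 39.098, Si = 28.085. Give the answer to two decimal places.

Formula mass = 0.74·22.99 + 0.26·39.098 + 1·26.982 + 3·28.085 + 8·15.999 = 266.407 g/mol, of which 10.165 g is K.
So K makes up 10.165/266.407 = 0.0382 of the mass, i.e. 3.82%.

3.82 mass %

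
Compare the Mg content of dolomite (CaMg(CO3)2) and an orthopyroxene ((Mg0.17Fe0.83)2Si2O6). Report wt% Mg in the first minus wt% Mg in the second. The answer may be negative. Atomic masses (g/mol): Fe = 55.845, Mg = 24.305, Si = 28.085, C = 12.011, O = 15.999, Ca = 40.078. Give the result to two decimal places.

9.92 percentage points

M(CaMg(CO3)2) = 184.399 g/mol, so wt% Mg = 24.305/184.399 × 100 = 13.18%.
M((Mg0.17Fe0.83)2Si2O6) = 253.130 g/mol, so wt% Mg = 8.264/253.130 × 100 = 3.26%.
13.18 − 3.26 = 9.92 pp.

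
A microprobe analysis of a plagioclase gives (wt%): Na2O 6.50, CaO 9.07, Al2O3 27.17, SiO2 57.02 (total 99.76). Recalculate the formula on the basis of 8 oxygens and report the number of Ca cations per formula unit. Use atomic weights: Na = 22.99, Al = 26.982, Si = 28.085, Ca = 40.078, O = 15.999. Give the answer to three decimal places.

0.437 Ca apfu

6.50 wt% Na2O ÷ 61.979 g/mol = 0.10487 mol, giving 0.20974 Na and 0.10487 O.
9.07 wt% CaO ÷ 56.077 g/mol = 0.16174 mol, giving 0.16174 Ca and 0.16174 O.
27.17 wt% Al2O3 ÷ 101.961 g/mol = 0.26647 mol, giving 0.53294 Al and 0.79941 O.
57.02 wt% SiO2 ÷ 60.083 g/mol = 0.94902 mol, giving 0.94902 Si and 1.89804 O.
Oxygen sums to 2.96406; scaling by 8/2.96406 = 2.69900 puts the formula on 8 O.
Ca: 0.16174 × 2.69900 = 0.437 atoms per formula unit.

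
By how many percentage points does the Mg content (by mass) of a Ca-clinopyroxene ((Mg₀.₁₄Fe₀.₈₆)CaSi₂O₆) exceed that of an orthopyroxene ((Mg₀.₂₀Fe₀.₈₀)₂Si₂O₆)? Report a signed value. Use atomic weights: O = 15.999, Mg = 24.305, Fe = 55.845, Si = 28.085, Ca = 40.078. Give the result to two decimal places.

M((Mg₀.₁₄Fe₀.₈₆)CaSi₂O₆) = 243.671 g/mol, so wt% Mg = 3.403/243.671 × 100 = 1.40%.
M((Mg₀.₂₀Fe₀.₈₀)₂Si₂O₆) = 251.238 g/mol, so wt% Mg = 9.722/251.238 × 100 = 3.87%.
1.40 − 3.87 = -2.47 pp.

-2.47 percentage points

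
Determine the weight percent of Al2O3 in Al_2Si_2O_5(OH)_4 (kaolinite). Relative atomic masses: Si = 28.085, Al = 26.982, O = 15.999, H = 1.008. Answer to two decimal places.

M(Al_2Si_2O_5(OH)_4) = 258.157 g/mol; M(Al2O3) = 101.961 g/mol.
Moles Al2O3 per formula unit = 2 Al ÷ 2 = 1.0000.
Al2O3 fraction = (1.0000 × 101.961) / 258.157 = 101.961/258.157 = 0.3950.

39.50 wt%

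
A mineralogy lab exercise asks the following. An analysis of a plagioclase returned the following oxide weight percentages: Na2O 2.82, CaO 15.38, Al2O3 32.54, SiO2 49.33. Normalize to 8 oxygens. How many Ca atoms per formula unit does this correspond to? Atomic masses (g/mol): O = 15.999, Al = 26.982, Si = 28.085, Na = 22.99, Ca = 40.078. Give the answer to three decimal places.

2.82 wt% Na2O ÷ 61.979 g/mol = 0.04550 mol, giving 0.09100 Na and 0.04550 O.
15.38 wt% CaO ÷ 56.077 g/mol = 0.27427 mol, giving 0.27427 Ca and 0.27427 O.
32.54 wt% Al2O3 ÷ 101.961 g/mol = 0.31914 mol, giving 0.63828 Al and 0.95742 O.
49.33 wt% SiO2 ÷ 60.083 g/mol = 0.82103 mol, giving 0.82103 Si and 1.64206 O.
Oxygen sums to 2.91925; scaling by 8/2.91925 = 2.74043 puts the formula on 8 O.
Ca: 0.27427 × 2.74043 = 0.752 atoms per formula unit.

0.752 Ca apfu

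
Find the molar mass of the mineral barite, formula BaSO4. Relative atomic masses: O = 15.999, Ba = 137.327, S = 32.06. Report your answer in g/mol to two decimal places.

Ba: 1 × 137.327 = 137.3270
S: 1 × 32.06 = 32.0600
O: 4 × 15.999 = 63.9960
Summing the contributions gives the formula mass.

233.38 g/mol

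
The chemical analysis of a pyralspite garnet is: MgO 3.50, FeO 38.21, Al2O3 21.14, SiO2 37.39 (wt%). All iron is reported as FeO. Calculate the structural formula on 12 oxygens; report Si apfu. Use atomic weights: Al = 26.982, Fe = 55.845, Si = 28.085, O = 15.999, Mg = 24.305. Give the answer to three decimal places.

3.005 Si apfu

MgO: 3.50/40.304 = 0.08684 mol → 0.08684 mol Mg, 0.08684 mol O.
FeO: 38.21/71.844 = 0.53185 mol → 0.53185 mol Fe, 0.53185 mol O.
Al2O3: 21.14/101.961 = 0.20733 mol → 0.41466 mol Al, 0.62199 mol O.
SiO2: 37.39/60.083 = 0.62231 mol → 0.62231 mol Si, 1.24462 mol O.
Total oxygen = 2.48530 mol. Normalization factor = 12/2.48530 = 4.82839.
Si per 12 O = 0.62231 × 4.82839 = 3.005.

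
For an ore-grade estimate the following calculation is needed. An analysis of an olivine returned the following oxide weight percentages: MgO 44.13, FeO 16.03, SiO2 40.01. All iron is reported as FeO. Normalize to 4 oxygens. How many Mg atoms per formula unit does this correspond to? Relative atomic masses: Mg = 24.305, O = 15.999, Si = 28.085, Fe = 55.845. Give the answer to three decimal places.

MgO: 44.13/40.304 = 1.09493 mol → 1.09493 mol Mg, 1.09493 mol O.
FeO: 16.03/71.844 = 0.22312 mol → 0.22312 mol Fe, 0.22312 mol O.
SiO2: 40.01/60.083 = 0.66591 mol → 0.66591 mol Si, 1.33182 mol O.
Total oxygen = 2.64987 mol. Normalization factor = 4/2.64987 = 1.50951.
Mg per 4 O = 1.09493 × 1.50951 = 1.653.

1.653 Mg apfu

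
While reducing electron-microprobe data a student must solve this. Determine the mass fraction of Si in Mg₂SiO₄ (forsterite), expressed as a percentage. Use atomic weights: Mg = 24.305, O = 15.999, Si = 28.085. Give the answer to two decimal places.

19.96 mass %

Formula mass = 2*24.305 + 1*28.085 + 4*15.999 = 140.691 g/mol, of which 28.085 g is Si.
So Si makes up 28.085/140.691 = 0.1996 of the mass, i.e. 19.96%.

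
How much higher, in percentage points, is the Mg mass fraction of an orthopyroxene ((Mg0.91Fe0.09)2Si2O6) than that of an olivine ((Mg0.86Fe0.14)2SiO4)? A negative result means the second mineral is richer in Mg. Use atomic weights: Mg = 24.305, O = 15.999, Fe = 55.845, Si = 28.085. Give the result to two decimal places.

-6.53 percentage points

Mg in (Mg0.91Fe0.09)2Si2O6: molar mass 206.451 g/mol; 1.82×24.305 = 44.235 g → 21.43 wt%.
Mg in (Mg0.86Fe0.14)2SiO4: molar mass 149.522 g/mol; 1.72×24.305 = 41.805 g → 27.96 wt%.
Difference = 21.43 − 27.96 = -6.53 percentage points.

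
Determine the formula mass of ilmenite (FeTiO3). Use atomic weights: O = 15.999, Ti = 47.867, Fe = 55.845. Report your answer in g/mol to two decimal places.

M = 1*55.845 + 1*47.867 + 3*15.999

151.71 g/mol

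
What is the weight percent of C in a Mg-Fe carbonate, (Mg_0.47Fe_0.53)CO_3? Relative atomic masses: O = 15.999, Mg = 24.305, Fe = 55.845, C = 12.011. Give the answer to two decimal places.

M((Mg_0.47Fe_0.53)CO_3) = 101.029 g/mol.
C contributes 1 × 12.011 = 12.011 g per mole.
12.011/101.029 = 0.1189 → 11.89%.

11.89 wt%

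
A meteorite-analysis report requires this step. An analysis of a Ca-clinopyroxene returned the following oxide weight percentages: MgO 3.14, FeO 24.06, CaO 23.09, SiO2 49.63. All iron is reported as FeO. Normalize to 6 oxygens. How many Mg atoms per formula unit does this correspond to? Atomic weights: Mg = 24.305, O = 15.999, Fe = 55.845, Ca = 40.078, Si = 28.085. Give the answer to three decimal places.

MgO (M=40.304): mol = 0.07791; Mg = 0.07791, O = 0.07791.
FeO (M=71.844): mol = 0.33489; Fe = 0.33489, O = 0.33489.
CaO (M=56.077): mol = 0.41176; Ca = 0.41176, O = 0.41176.
SiO2 (M=60.083): mol = 0.82602; Si = 0.82602, O = 1.65204.
ΣO = 2.47660; factor = 6/ΣO = 2.42268.
Mg apfu = 0.07791 × 2.42268 = 0.189.

0.189 Mg apfu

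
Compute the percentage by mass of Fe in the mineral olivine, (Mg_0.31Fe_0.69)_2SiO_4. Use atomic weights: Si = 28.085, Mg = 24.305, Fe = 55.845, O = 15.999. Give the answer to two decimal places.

41.83 weight percent

Molar mass of (Mg_0.31Fe_0.69)_2SiO_4: 0.62*24.305 + 1.38*55.845 + 1*28.085 + 4*15.999 = 184.216 g/mol.
Mass of Fe per formula unit: 1.38 × 55.845 = 77.066 g.
Weight fraction Fe = 77.066 / 184.216 = 0.4183.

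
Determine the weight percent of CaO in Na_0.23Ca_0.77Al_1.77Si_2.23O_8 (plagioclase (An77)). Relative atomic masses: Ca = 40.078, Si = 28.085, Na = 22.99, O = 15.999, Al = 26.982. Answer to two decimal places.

Molar mass of Na_0.23Ca_0.77Al_1.77Si_2.23O_8 = 0.23*22.99 + 0.77*40.078 + 1.77*26.982 + 2.23*28.085 + 8*15.999 = 274.527 g/mol.
Each formula unit contains 0.77 Ca, equivalent to 0.77/1 = 0.7700 mol CaO.
M(CaO) = 1×40.078 + 1×15.999 = 56.077 g/mol.
Mass of CaO per formula unit = 0.7700 × 56.077 = 43.179 g.
CaO wt% = 43.179 / 274.527 × 100 = 15.73%.

15.73 wt%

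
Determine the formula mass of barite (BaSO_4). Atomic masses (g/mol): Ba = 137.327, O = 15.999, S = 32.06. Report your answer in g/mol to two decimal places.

233.38 g/mol

Ba: 1 × 137.327 = 137.3270
S: 1 × 32.06 = 32.0600
O: 4 × 15.999 = 63.9960
Summing the contributions gives the formula mass.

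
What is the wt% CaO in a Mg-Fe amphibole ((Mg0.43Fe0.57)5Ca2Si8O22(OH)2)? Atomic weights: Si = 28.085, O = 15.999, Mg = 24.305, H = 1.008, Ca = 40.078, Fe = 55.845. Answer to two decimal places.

12.43 wt%

Molar mass of (Mg0.43Fe0.57)5Ca2Si8O22(OH)2 = 2.15×24.305 + 2.85×55.845 + 2×40.078 + 8×28.085 + 24×15.999 + 2×1.008 = 902.242 g/mol.
Each formula unit contains 2 Ca, equivalent to 2/1 = 2.0000 mol CaO.
M(CaO) = 1×40.078 + 1×15.999 = 56.077 g/mol.
Mass of CaO per formula unit = 2.0000 × 56.077 = 112.154 g.
CaO wt% = 112.154 / 902.242 × 100 = 12.43%.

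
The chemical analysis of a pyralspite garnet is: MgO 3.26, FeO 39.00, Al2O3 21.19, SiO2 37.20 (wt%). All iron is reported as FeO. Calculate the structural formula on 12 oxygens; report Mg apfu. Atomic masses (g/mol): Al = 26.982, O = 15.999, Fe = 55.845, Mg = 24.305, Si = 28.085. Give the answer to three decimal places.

0.391 Mg apfu

MgO (M=40.304): mol = 0.08089; Mg = 0.08089, O = 0.08089.
FeO (M=71.844): mol = 0.54284; Fe = 0.54284, O = 0.54284.
Al2O3 (M=101.961): mol = 0.20782; Al = 0.41564, O = 0.62346.
SiO2 (M=60.083): mol = 0.61914; Si = 0.61914, O = 1.23828.
ΣO = 2.48547; factor = 12/ΣO = 4.82806.
Mg apfu = 0.08089 × 4.82806 = 0.391.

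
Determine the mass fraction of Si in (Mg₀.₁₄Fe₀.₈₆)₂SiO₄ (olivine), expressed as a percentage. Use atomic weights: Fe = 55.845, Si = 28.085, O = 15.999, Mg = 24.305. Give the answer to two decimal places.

14.41 weight percent

Molar mass of (Mg₀.₁₄Fe₀.₈₆)₂SiO₄: 0.28*24.305 + 1.72*55.845 + 1*28.085 + 4*15.999 = 194.940 g/mol.
Mass of Si per formula unit: 1 × 28.085 = 28.085 g.
Weight fraction Si = 28.085 / 194.940 = 0.1441.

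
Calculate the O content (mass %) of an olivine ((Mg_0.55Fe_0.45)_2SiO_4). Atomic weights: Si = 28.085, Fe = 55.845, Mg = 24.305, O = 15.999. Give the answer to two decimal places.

37.85 mass %

Molar mass of (Mg_0.55Fe_0.45)_2SiO_4: 1.10×24.305 + 0.90×55.845 + 1×28.085 + 4×15.999 = 169.077 g/mol.
Mass of O per formula unit: 4 × 15.999 = 63.996 g.
Weight fraction O = 63.996 / 169.077 = 0.3785.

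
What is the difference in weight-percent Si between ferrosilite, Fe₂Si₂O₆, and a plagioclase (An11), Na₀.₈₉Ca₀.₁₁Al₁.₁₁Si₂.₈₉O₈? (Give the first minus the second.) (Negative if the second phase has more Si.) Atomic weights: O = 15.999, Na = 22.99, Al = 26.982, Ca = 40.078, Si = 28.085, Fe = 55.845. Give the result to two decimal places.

-9.46 percentage points

Si in Fe₂Si₂O₆: molar mass 263.854 g/mol; 2×28.085 = 56.170 g → 21.29 wt%.
Si in Na₀.₈₉Ca₀.₁₁Al₁.₁₁Si₂.₈₉O₈: molar mass 263.977 g/mol; 2.89×28.085 = 81.166 g → 30.75 wt%.
Difference = 21.29 − 30.75 = -9.46 percentage points.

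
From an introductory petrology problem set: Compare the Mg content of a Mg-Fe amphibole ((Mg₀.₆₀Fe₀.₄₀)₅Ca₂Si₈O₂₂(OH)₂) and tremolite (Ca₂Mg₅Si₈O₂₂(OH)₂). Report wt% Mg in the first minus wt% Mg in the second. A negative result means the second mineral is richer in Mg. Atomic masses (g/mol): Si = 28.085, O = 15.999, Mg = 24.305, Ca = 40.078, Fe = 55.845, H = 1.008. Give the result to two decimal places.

First mineral: 72.915 g Mg in 875.433 g formula = 8.33 wt% Mg.
Second mineral: 121.525 g Mg in 812.353 g formula = 14.96 wt% Mg.
8.33% − 14.96% gives a difference of -6.63 percentage points.

-6.63 percentage points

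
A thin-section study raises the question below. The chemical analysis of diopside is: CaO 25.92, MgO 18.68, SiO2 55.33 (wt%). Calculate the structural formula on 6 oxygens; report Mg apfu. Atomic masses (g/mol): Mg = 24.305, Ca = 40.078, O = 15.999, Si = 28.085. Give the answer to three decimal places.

25.92 wt% CaO ÷ 56.077 g/mol = 0.46222 mol, giving 0.46222 Ca and 0.46222 O.
18.68 wt% MgO ÷ 40.304 g/mol = 0.46348 mol, giving 0.46348 Mg and 0.46348 O.
55.33 wt% SiO2 ÷ 60.083 g/mol = 0.92089 mol, giving 0.92089 Si and 1.84178 O.
Oxygen sums to 2.76748; scaling by 6/2.76748 = 2.16804 puts the formula on 6 O.
Mg: 0.46348 × 2.16804 = 1.005 atoms per formula unit.

1.005 Mg apfu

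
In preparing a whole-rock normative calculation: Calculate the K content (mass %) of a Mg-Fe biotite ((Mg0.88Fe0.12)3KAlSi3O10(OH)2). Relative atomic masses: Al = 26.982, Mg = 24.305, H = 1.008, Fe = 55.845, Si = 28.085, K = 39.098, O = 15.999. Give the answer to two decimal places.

9.12 mass %

Molar mass of (Mg0.88Fe0.12)3KAlSi3O10(OH)2: 2.64×24.305 + 0.36×55.845 + 1×39.098 + 1×26.982 + 3×28.085 + 12×15.999 + 2×1.008 = 428.608 g/mol.
Mass of K per formula unit: 1 × 39.098 = 39.098 g.
Weight fraction K = 39.098 / 428.608 = 0.0912.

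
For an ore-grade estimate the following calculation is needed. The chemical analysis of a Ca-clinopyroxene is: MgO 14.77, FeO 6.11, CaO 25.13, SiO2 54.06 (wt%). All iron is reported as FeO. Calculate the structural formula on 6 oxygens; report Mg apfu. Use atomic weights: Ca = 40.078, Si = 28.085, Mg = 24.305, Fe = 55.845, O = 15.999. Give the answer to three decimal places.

MgO (M=40.304): mol = 0.36646; Mg = 0.36646, O = 0.36646.
FeO (M=71.844): mol = 0.08505; Fe = 0.08505, O = 0.08505.
CaO (M=56.077): mol = 0.44813; Ca = 0.44813, O = 0.44813.
SiO2 (M=60.083): mol = 0.89976; Si = 0.89976, O = 1.79952.
ΣO = 2.69916; factor = 6/ΣO = 2.22291.
Mg apfu = 0.36646 × 2.22291 = 0.815.

0.815 Mg apfu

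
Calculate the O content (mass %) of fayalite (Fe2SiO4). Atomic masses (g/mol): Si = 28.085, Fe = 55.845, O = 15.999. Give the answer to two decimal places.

Molar mass of Fe2SiO4: 2·55.845 + 1·28.085 + 4·15.999 = 203.771 g/mol.
Mass of O per formula unit: 4 × 15.999 = 63.996 g.
Weight fraction O = 63.996 / 203.771 = 0.3141.

31.41 mass %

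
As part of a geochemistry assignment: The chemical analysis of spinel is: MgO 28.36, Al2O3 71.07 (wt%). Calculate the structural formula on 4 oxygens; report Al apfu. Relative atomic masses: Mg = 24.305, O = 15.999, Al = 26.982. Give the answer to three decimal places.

1.995 Al apfu

28.36 wt% MgO ÷ 40.304 g/mol = 0.70365 mol, giving 0.70365 Mg and 0.70365 O.
71.07 wt% Al2O3 ÷ 101.961 g/mol = 0.69703 mol, giving 1.39406 Al and 2.09109 O.
Oxygen sums to 2.79474; scaling by 4/2.79474 = 1.43126 puts the formula on 4 O.
Al: 1.39406 × 1.43126 = 1.995 atoms per formula unit.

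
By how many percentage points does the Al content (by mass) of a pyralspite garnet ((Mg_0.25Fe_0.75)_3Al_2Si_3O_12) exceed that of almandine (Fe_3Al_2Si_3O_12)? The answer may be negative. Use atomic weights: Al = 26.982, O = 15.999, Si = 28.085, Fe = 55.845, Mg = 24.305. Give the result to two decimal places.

0.54 percentage points

M((Mg_0.25Fe_0.75)_3Al_2Si_3O_12) = 474.087 g/mol, so wt% Al = 53.964/474.087 × 100 = 11.38%.
M(Fe_3Al_2Si_3O_12) = 497.742 g/mol, so wt% Al = 53.964/497.742 × 100 = 10.84%.
11.38 − 10.84 = 0.54 pp.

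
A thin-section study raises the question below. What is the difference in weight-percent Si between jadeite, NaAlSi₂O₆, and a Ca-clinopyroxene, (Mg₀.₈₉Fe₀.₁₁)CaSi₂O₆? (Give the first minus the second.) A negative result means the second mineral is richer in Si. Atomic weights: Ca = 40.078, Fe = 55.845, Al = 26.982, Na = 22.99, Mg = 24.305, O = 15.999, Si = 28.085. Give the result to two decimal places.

First mineral: 56.170 g Si in 202.136 g formula = 27.79 wt% Si.
Second mineral: 56.170 g Si in 220.016 g formula = 25.53 wt% Si.
27.79% − 25.53% gives a difference of 2.26 percentage points.

2.26 percentage points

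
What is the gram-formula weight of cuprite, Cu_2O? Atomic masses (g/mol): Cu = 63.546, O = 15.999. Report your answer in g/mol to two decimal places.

143.09 g/mol

Cu: 2 × 63.546 = 127.0920
O: 1 × 15.999 = 15.9990
Summing the contributions gives the formula mass.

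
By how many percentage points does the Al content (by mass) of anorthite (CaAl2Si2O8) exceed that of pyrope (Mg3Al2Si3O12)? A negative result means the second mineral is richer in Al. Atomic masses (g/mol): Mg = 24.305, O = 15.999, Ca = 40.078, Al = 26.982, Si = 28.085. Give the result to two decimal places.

6.01 percentage points

M(CaAl2Si2O8) = 278.204 g/mol, so wt% Al = 53.964/278.204 × 100 = 19.40%.
M(Mg3Al2Si3O12) = 403.122 g/mol, so wt% Al = 53.964/403.122 × 100 = 13.39%.
19.40 − 13.39 = 6.01 pp.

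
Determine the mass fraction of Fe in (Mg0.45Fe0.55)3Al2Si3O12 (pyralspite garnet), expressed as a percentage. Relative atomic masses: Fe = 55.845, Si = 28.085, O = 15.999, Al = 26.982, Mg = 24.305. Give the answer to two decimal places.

20.24 mass %

Formula mass = 1.35×24.305 + 1.65×55.845 + 2×26.982 + 3×28.085 + 12×15.999 = 455.163 g/mol, of which 92.144 g is Fe.
So Fe makes up 92.144/455.163 = 0.2024 of the mass, i.e. 20.24%.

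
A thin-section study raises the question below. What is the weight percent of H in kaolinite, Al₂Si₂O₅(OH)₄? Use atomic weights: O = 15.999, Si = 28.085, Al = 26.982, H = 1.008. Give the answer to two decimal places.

M(Al₂Si₂O₅(OH)₄) = 258.157 g/mol.
H contributes 4 × 1.008 = 4.032 g per mole.
4.032/258.157 = 0.0156 → 1.56%.

1.56 mass %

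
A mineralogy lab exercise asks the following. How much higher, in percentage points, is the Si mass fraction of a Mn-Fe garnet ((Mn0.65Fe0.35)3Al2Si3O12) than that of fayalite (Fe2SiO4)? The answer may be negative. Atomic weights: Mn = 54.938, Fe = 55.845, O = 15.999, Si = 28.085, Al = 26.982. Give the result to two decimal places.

First mineral: 84.255 g Si in 495.973 g formula = 16.99 wt% Si.
Second mineral: 28.085 g Si in 203.771 g formula = 13.78 wt% Si.
16.99% − 13.78% gives a difference of 3.21 percentage points.

3.21 percentage points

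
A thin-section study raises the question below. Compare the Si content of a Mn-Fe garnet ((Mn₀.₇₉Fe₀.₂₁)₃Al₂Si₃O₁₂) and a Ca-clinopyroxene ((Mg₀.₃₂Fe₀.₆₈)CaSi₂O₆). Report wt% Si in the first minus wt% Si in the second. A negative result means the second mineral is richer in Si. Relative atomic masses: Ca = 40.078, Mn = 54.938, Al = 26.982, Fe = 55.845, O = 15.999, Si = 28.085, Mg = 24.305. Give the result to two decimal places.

Si in (Mn₀.₇₉Fe₀.₂₁)₃Al₂Si₃O₁₂: molar mass 495.592 g/mol; 3×28.085 = 84.255 g → 17.00 wt%.
Si in (Mg₀.₃₂Fe₀.₆₈)CaSi₂O₆: molar mass 237.994 g/mol; 2×28.085 = 56.170 g → 23.60 wt%.
Difference = 17.00 − 23.60 = -6.60 percentage points.

-6.60 percentage points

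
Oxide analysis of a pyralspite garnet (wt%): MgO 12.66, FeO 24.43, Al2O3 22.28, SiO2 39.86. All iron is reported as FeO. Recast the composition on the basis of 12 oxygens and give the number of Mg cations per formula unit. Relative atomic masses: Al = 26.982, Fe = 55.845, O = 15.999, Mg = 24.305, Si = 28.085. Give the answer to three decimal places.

MgO (M=40.304): mol = 0.31411; Mg = 0.31411, O = 0.31411.
FeO (M=71.844): mol = 0.34004; Fe = 0.34004, O = 0.34004.
Al2O3 (M=101.961): mol = 0.21851; Al = 0.43702, O = 0.65553.
SiO2 (M=60.083): mol = 0.66342; Si = 0.66342, O = 1.32684.
ΣO = 2.63652; factor = 12/ΣO = 4.55145.
Mg apfu = 0.31411 × 4.55145 = 1.430.

1.430 Mg apfu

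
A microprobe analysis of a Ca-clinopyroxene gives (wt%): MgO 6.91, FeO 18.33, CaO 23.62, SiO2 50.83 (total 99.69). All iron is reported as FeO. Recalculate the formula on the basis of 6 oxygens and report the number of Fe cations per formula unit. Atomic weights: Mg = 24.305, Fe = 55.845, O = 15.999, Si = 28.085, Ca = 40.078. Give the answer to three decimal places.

0.603 Fe apfu

6.91 wt% MgO ÷ 40.304 g/mol = 0.17145 mol, giving 0.17145 Mg and 0.17145 O.
18.33 wt% FeO ÷ 71.844 g/mol = 0.25514 mol, giving 0.25514 Fe and 0.25514 O.
23.62 wt% CaO ÷ 56.077 g/mol = 0.42121 mol, giving 0.42121 Ca and 0.42121 O.
50.83 wt% SiO2 ÷ 60.083 g/mol = 0.84600 mol, giving 0.84600 Si and 1.69200 O.
Oxygen sums to 2.53980; scaling by 6/2.53980 = 2.36239 puts the formula on 6 O.
Fe: 0.25514 × 2.36239 = 0.603 atoms per formula unit.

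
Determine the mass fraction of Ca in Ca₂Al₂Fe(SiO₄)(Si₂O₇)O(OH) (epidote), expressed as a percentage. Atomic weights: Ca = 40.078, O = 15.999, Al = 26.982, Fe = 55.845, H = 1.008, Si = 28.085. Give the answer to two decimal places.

16.59 wt%

M(Ca₂Al₂Fe(SiO₄)(Si₂O₇)O(OH)) = 483.215 g/mol.
Ca contributes 2 × 40.078 = 80.156 g per mole.
80.156/483.215 = 0.1659 → 16.59%.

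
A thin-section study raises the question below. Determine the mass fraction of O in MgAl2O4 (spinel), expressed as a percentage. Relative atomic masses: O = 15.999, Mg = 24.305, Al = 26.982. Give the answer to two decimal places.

44.98 wt%

M(MgAl2O4) = 142.265 g/mol.
O contributes 4 × 15.999 = 63.996 g per mole.
63.996/142.265 = 0.4498 → 44.98%.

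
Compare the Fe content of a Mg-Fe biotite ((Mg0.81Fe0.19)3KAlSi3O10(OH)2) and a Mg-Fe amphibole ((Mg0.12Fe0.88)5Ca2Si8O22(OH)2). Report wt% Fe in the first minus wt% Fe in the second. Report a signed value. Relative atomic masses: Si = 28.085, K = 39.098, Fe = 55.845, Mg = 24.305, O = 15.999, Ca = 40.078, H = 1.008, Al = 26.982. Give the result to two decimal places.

-18.52 percentage points

First mineral: 31.832 g Fe in 435.232 g formula = 7.31 wt% Fe.
Second mineral: 245.718 g Fe in 951.129 g formula = 25.83 wt% Fe.
7.31% − 25.83% gives a difference of -18.52 percentage points.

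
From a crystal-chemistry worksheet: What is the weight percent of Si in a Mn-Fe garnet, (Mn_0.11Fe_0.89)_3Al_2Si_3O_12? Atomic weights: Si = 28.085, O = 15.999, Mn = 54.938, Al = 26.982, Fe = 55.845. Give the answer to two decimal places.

16.94 weight percent

Formula mass = 0.33*54.938 + 2.67*55.845 + 2*26.982 + 3*28.085 + 12*15.999 = 497.443 g/mol, of which 84.255 g is Si.
So Si makes up 84.255/497.443 = 0.1694 of the mass, i.e. 16.94%.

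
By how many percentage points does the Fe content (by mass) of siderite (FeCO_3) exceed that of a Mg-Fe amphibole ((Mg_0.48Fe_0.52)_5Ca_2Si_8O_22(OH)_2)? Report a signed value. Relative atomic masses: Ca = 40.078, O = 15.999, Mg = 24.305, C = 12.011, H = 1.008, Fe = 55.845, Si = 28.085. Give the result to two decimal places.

Fe in FeCO_3: molar mass 115.853 g/mol; 1×55.845 = 55.845 g → 48.20 wt%.
Fe in (Mg_0.48Fe_0.52)_5Ca_2Si_8O_22(OH)_2: molar mass 894.357 g/mol; 2.60×55.845 = 145.197 g → 16.23 wt%.
Difference = 48.20 − 16.23 = 31.97 percentage points.

31.97 percentage points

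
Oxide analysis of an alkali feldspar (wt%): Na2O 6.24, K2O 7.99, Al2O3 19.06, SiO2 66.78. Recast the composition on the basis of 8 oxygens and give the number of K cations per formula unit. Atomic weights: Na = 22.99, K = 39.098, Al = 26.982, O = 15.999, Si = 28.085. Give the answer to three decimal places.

6.24 wt% Na2O ÷ 61.979 g/mol = 0.10068 mol, giving 0.20136 Na and 0.10068 O.
7.99 wt% K2O ÷ 94.195 g/mol = 0.08482 mol, giving 0.16964 K and 0.08482 O.
19.06 wt% Al2O3 ÷ 101.961 g/mol = 0.18693 mol, giving 0.37386 Al and 0.56079 O.
66.78 wt% SiO2 ÷ 60.083 g/mol = 1.11146 mol, giving 1.11146 Si and 2.22292 O.
Oxygen sums to 2.96921; scaling by 8/2.96921 = 2.69432 puts the formula on 8 O.
K: 0.16964 × 2.69432 = 0.457 atoms per formula unit.

0.457 K apfu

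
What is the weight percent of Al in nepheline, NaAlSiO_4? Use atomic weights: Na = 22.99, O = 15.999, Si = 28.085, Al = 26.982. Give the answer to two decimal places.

Formula mass = 1·22.99 + 1·26.982 + 1·28.085 + 4·15.999 = 142.053 g/mol, of which 26.982 g is Al.
So Al makes up 26.982/142.053 = 0.1899 of the mass, i.e. 18.99%.

18.99 mass %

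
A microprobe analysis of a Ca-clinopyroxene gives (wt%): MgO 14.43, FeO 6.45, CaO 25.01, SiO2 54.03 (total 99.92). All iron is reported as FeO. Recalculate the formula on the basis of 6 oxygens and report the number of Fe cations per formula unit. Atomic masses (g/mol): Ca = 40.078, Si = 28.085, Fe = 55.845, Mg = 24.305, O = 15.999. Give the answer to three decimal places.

0.200 Fe apfu

MgO: 14.43/40.304 = 0.35803 mol → 0.35803 mol Mg, 0.35803 mol O.
FeO: 6.45/71.844 = 0.08978 mol → 0.08978 mol Fe, 0.08978 mol O.
CaO: 25.01/56.077 = 0.44599 mol → 0.44599 mol Ca, 0.44599 mol O.
SiO2: 54.03/60.083 = 0.89926 mol → 0.89926 mol Si, 1.79852 mol O.
Total oxygen = 2.69232 mol. Normalization factor = 6/2.69232 = 2.22856.
Fe per 6 O = 0.08978 × 2.22856 = 0.200.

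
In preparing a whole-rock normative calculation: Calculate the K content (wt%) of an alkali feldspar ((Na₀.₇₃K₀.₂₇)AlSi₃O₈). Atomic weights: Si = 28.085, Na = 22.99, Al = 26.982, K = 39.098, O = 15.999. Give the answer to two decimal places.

M((Na₀.₇₃K₀.₂₇)AlSi₃O₈) = 266.568 g/mol.
K contributes 0.27 × 39.098 = 10.556 g per mole.
10.556/266.568 = 0.0396 → 3.96%.

3.96 wt%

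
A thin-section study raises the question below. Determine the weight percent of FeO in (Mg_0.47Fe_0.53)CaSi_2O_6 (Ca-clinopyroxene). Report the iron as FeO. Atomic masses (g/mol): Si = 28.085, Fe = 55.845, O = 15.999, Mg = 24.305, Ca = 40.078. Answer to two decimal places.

Molar mass of (Mg_0.47Fe_0.53)CaSi_2O_6 = 0.47×24.305 + 0.53×55.845 + 1×40.078 + 2×28.085 + 6×15.999 = 233.263 g/mol.
Each formula unit contains 0.53 Fe, equivalent to 0.53/1 = 0.5300 mol FeO.
M(FeO) = 1×55.845 + 1×15.999 = 71.844 g/mol.
Mass of FeO per formula unit = 0.5300 × 71.844 = 38.077 g.
FeO wt% = 38.077 / 233.263 × 100 = 16.32%.

16.32 wt%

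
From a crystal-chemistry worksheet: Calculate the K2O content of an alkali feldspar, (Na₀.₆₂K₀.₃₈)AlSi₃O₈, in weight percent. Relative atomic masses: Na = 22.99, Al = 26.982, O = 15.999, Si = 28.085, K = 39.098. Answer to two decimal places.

M((Na₀.₆₂K₀.₃₈)AlSi₃O₈) = 268.340 g/mol; M(K2O) = 94.195 g/mol.
Moles K2O per formula unit = 0.38 K ÷ 2 = 0.1900.
K2O fraction = (0.1900 × 94.195) / 268.340 = 17.897/268.340 = 0.0667.

6.67 wt%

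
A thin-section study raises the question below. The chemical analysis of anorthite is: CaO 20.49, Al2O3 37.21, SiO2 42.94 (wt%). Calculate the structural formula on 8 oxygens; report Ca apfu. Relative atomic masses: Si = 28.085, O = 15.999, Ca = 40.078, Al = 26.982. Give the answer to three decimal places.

1.012 Ca apfu

CaO (M=56.077): mol = 0.36539; Ca = 0.36539, O = 0.36539.
Al2O3 (M=101.961): mol = 0.36494; Al = 0.72988, O = 1.09482.
SiO2 (M=60.083): mol = 0.71468; Si = 0.71468, O = 1.42936.
ΣO = 2.88957; factor = 8/ΣO = 2.76858.
Ca apfu = 0.36539 × 2.76858 = 1.012.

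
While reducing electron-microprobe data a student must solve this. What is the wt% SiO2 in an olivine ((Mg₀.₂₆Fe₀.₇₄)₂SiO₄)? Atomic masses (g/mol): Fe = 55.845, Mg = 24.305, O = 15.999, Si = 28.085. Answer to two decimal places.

Molar mass of (Mg₀.₂₆Fe₀.₇₄)₂SiO₄ = 0.52·24.305 + 1.48·55.845 + 1·28.085 + 4·15.999 = 187.370 g/mol.
Each formula unit contains 1 Si, equivalent to 1/1 = 1.0000 mol SiO2.
M(SiO2) = 1×28.085 + 2×15.999 = 60.083 g/mol.
Mass of SiO2 per formula unit = 1.0000 × 60.083 = 60.083 g.
SiO2 wt% = 60.083 / 187.370 × 100 = 32.07%.

32.07 wt%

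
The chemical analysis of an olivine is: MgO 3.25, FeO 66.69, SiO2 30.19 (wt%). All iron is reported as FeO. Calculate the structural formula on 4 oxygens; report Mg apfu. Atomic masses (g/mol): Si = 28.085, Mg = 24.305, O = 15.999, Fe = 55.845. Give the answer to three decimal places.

0.160 Mg apfu

MgO (M=40.304): mol = 0.08064; Mg = 0.08064, O = 0.08064.
FeO (M=71.844): mol = 0.92826; Fe = 0.92826, O = 0.92826.
SiO2 (M=60.083): mol = 0.50247; Si = 0.50247, O = 1.00494.
ΣO = 2.01384; factor = 4/ΣO = 1.98626.
Mg apfu = 0.08064 × 1.98626 = 0.160.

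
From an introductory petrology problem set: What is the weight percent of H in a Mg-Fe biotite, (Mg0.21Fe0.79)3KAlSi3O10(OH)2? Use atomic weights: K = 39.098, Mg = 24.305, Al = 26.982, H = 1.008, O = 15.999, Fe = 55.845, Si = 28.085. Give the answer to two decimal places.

0.41 weight percent

Formula mass = 0.63·24.305 + 2.37·55.845 + 1·39.098 + 1·26.982 + 3·28.085 + 12·15.999 + 2·1.008 = 492.004 g/mol, of which 2.016 g is H.
So H makes up 2.016/492.004 = 0.0041 of the mass, i.e. 0.41%.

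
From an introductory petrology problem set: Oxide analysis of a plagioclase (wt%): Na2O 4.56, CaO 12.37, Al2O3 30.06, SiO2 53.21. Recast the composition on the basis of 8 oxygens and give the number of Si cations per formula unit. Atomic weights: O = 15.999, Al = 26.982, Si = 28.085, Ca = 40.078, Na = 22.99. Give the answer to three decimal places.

Na2O (M=61.979): mol = 0.07357; Na = 0.14714, O = 0.07357.
CaO (M=56.077): mol = 0.22059; Ca = 0.22059, O = 0.22059.
Al2O3 (M=101.961): mol = 0.29482; Al = 0.58964, O = 0.88446.
SiO2 (M=60.083): mol = 0.88561; Si = 0.88561, O = 1.77122.
ΣO = 2.94984; factor = 8/ΣO = 2.71201.
Si apfu = 0.88561 × 2.71201 = 2.402.

2.402 Si apfu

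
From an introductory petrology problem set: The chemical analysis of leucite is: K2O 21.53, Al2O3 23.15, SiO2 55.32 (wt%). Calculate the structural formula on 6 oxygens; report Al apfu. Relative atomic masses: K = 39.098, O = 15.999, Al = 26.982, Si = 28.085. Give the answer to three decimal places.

K2O: 21.53/94.195 = 0.22857 mol → 0.45714 mol K, 0.22857 mol O.
Al2O3: 23.15/101.961 = 0.22705 mol → 0.45410 mol Al, 0.68115 mol O.
SiO2: 55.32/60.083 = 0.92073 mol → 0.92073 mol Si, 1.84146 mol O.
Total oxygen = 2.75118 mol. Normalization factor = 6/2.75118 = 2.18088.
Al per 6 O = 0.45410 × 2.18088 = 0.990.

0.990 Al apfu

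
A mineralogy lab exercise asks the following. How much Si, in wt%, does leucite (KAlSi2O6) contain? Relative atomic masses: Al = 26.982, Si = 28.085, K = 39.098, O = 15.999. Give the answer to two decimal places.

M(KAlSi2O6) = 218.244 g/mol.
Si contributes 2 × 28.085 = 56.170 g per mole.
56.170/218.244 = 0.2574 → 25.74%.

25.74 wt%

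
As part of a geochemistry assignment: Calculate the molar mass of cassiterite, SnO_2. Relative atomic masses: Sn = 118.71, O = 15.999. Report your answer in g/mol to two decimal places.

150.71 g/mol

The formula mass is the sum 1*118.71 + 2*15.999.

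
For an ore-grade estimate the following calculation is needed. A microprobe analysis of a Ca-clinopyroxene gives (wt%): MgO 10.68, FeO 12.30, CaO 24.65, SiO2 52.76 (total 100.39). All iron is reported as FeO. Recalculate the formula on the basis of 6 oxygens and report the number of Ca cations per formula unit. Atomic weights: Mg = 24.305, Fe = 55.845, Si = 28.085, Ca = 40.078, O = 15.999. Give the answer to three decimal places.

1.002 Ca apfu

MgO (M=40.304): mol = 0.26499; Mg = 0.26499, O = 0.26499.
FeO (M=71.844): mol = 0.17120; Fe = 0.17120, O = 0.17120.
CaO (M=56.077): mol = 0.43957; Ca = 0.43957, O = 0.43957.
SiO2 (M=60.083): mol = 0.87812; Si = 0.87812, O = 1.75624.
ΣO = 2.63200; factor = 6/ΣO = 2.27964.
Ca apfu = 0.43957 × 2.27964 = 1.002.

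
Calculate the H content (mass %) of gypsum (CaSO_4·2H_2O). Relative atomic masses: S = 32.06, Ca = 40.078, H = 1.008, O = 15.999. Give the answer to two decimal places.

2.34 mass %

Formula mass = 1×40.078 + 1×32.06 + 6×15.999 + 4×1.008 = 172.164 g/mol, of which 4.032 g is H.
So H makes up 4.032/172.164 = 0.0234 of the mass, i.e. 2.34%.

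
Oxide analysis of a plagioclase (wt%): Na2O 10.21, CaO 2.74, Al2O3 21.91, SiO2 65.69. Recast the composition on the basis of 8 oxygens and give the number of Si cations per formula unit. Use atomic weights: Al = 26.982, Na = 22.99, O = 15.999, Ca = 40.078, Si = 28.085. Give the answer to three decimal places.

10.21 wt% Na2O ÷ 61.979 g/mol = 0.16473 mol, giving 0.32946 Na and 0.16473 O.
2.74 wt% CaO ÷ 56.077 g/mol = 0.04886 mol, giving 0.04886 Ca and 0.04886 O.
21.91 wt% Al2O3 ÷ 101.961 g/mol = 0.21489 mol, giving 0.42978 Al and 0.64467 O.
65.69 wt% SiO2 ÷ 60.083 g/mol = 1.09332 mol, giving 1.09332 Si and 2.18664 O.
Oxygen sums to 3.04490; scaling by 8/3.04490 = 2.62734 puts the formula on 8 O.
Si: 1.09332 × 2.62734 = 2.873 atoms per formula unit.

2.873 Si apfu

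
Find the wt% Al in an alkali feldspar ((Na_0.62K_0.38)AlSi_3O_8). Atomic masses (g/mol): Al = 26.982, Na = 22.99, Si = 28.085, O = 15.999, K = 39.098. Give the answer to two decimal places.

Formula mass = 0.62*22.99 + 0.38*39.098 + 1*26.982 + 3*28.085 + 8*15.999 = 268.340 g/mol, of which 26.982 g is Al.
So Al makes up 26.982/268.340 = 0.1006 of the mass, i.e. 10.06%.

10.06 weight percent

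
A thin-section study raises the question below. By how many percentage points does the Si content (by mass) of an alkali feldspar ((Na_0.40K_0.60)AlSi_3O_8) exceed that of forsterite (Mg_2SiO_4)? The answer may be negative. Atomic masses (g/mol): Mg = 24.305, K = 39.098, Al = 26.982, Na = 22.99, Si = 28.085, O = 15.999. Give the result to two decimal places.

11.03 percentage points

M((Na_0.40K_0.60)AlSi_3O_8) = 271.884 g/mol, so wt% Si = 84.255/271.884 × 100 = 30.99%.
M(Mg_2SiO_4) = 140.691 g/mol, so wt% Si = 28.085/140.691 × 100 = 19.96%.
30.99 − 19.96 = 11.03 pp.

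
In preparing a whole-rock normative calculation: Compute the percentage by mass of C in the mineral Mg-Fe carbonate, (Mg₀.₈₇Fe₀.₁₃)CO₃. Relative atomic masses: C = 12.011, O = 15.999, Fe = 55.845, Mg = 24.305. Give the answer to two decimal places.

Molar mass of (Mg₀.₈₇Fe₀.₁₃)CO₃: 0.87·24.305 + 0.13·55.845 + 1·12.011 + 3·15.999 = 88.413 g/mol.
Mass of C per formula unit: 1 × 12.011 = 12.011 g.
Weight fraction C = 12.011 / 88.413 = 0.1359.

13.59 mass %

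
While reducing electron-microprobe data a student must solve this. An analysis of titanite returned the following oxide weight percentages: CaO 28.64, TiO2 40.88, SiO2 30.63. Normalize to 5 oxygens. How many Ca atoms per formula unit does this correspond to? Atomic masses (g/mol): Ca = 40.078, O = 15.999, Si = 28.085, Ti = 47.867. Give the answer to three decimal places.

CaO (M=56.077): mol = 0.51073; Ca = 0.51073, O = 0.51073.
TiO2 (M=79.865): mol = 0.51186; Ti = 0.51186, O = 1.02372.
SiO2 (M=60.083): mol = 0.50979; Si = 0.50979, O = 1.01958.
ΣO = 2.55403; factor = 5/ΣO = 1.95769.
Ca apfu = 0.51073 × 1.95769 = 1.000.

1.000 Ca apfu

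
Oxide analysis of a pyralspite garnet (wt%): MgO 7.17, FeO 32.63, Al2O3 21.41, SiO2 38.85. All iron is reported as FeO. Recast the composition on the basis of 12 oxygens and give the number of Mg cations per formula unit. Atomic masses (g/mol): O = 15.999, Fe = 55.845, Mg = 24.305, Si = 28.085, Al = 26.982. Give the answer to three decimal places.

MgO: 7.17/40.304 = 0.17790 mol → 0.17790 mol Mg, 0.17790 mol O.
FeO: 32.63/71.844 = 0.45418 mol → 0.45418 mol Fe, 0.45418 mol O.
Al2O3: 21.41/101.961 = 0.20998 mol → 0.41996 mol Al, 0.62994 mol O.
SiO2: 38.85/60.083 = 0.64661 mol → 0.64661 mol Si, 1.29322 mol O.
Total oxygen = 2.55524 mol. Normalization factor = 12/2.55524 = 4.69623.
Mg per 12 O = 0.17790 × 4.69623 = 0.835.

0.835 Mg apfu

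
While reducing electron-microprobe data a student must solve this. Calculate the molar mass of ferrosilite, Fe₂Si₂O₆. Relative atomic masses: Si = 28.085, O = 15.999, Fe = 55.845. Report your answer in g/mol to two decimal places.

263.85 g/mol

M = 2×55.845 + 2×28.085 + 6×15.999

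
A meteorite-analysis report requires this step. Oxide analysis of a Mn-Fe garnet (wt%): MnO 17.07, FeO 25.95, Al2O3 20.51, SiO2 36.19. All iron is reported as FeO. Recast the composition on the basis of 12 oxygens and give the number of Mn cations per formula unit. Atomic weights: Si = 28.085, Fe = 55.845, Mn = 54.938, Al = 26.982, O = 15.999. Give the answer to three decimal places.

1.198 Mn apfu

MnO: 17.07/70.937 = 0.24064 mol → 0.24064 mol Mn, 0.24064 mol O.
FeO: 25.95/71.844 = 0.36120 mol → 0.36120 mol Fe, 0.36120 mol O.
Al2O3: 20.51/101.961 = 0.20116 mol → 0.40232 mol Al, 0.60348 mol O.
SiO2: 36.19/60.083 = 0.60233 mol → 0.60233 mol Si, 1.20466 mol O.
Total oxygen = 2.40998 mol. Normalization factor = 12/2.40998 = 4.97929.
Mn per 12 O = 0.24064 × 4.97929 = 1.198.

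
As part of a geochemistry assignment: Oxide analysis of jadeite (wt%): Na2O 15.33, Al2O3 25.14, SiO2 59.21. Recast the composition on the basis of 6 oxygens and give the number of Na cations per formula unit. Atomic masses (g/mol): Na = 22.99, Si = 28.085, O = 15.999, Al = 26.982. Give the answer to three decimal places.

1.003 Na apfu

Na2O: 15.33/61.979 = 0.24734 mol → 0.49468 mol Na, 0.24734 mol O.
Al2O3: 25.14/101.961 = 0.24656 mol → 0.49312 mol Al, 0.73968 mol O.
SiO2: 59.21/60.083 = 0.98547 mol → 0.98547 mol Si, 1.97094 mol O.
Total oxygen = 2.95796 mol. Normalization factor = 6/2.95796 = 2.02842.
Na per 6 O = 0.49468 × 2.02842 = 1.003.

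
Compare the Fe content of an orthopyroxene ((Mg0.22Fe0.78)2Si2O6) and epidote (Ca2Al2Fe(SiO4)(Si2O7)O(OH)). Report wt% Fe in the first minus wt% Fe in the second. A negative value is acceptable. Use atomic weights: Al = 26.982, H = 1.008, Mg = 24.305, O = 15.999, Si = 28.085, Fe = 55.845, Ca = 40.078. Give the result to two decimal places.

23.29 percentage points

First mineral: 87.118 g Fe in 249.976 g formula = 34.85 wt% Fe.
Second mineral: 55.845 g Fe in 483.215 g formula = 11.56 wt% Fe.
34.85% − 11.56% gives a difference of 23.29 percentage points.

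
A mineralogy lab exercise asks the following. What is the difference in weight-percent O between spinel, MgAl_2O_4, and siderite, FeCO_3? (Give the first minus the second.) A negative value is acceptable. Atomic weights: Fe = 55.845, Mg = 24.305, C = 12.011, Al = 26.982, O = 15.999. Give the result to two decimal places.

3.55 percentage points

First mineral: 63.996 g O in 142.265 g formula = 44.98 wt% O.
Second mineral: 47.997 g O in 115.853 g formula = 41.43 wt% O.
44.98% − 41.43% gives a difference of 3.55 percentage points.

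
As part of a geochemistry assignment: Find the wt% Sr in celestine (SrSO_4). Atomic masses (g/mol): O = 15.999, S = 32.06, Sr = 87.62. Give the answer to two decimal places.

47.70 wt%

Formula mass = 1*87.62 + 1*32.06 + 4*15.999 = 183.676 g/mol, of which 87.620 g is Sr.
So Sr makes up 87.620/183.676 = 0.4770 of the mass, i.e. 47.70%.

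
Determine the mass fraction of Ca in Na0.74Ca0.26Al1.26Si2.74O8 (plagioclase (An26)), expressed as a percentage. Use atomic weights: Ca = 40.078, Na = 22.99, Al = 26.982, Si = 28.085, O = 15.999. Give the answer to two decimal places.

3.91 mass %

Molar mass of Na0.74Ca0.26Al1.26Si2.74O8: 0.74×22.99 + 0.26×40.078 + 1.26×26.982 + 2.74×28.085 + 8×15.999 = 266.375 g/mol.
Mass of Ca per formula unit: 0.26 × 40.078 = 10.420 g.
Weight fraction Ca = 10.420 / 266.375 = 0.0391.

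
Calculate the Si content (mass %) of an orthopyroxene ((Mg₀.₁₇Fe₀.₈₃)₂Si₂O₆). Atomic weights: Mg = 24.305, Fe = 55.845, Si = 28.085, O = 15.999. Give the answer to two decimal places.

22.19 mass %

M((Mg₀.₁₇Fe₀.₈₃)₂Si₂O₆) = 253.130 g/mol.
Si contributes 2 × 28.085 = 56.170 g per mole.
56.170/253.130 = 0.2219 → 22.19%.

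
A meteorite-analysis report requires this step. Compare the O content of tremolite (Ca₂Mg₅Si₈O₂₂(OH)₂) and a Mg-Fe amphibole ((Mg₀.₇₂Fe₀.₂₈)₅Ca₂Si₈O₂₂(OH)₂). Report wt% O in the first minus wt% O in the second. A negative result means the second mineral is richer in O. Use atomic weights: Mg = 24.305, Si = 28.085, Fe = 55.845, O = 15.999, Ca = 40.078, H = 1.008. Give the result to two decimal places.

O in Ca₂Mg₅Si₈O₂₂(OH)₂: molar mass 812.353 g/mol; 24×15.999 = 383.976 g → 47.27 wt%.
O in (Mg₀.₇₂Fe₀.₂₈)₅Ca₂Si₈O₂₂(OH)₂: molar mass 856.509 g/mol; 24×15.999 = 383.976 g → 44.83 wt%.
Difference = 47.27 − 44.83 = 2.44 percentage points.

2.44 percentage points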